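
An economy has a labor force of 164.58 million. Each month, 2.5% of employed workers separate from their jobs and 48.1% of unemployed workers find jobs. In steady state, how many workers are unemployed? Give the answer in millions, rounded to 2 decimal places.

Steady-state unemployment rate u* = s/(s+f) = 2.5/(2.5+48.1) = 0.049407.
Unemployed = u* × labor force = 0.049407 × 164.58 ≈ 8.13 million.

About 8.13 million are unemployed in steady state.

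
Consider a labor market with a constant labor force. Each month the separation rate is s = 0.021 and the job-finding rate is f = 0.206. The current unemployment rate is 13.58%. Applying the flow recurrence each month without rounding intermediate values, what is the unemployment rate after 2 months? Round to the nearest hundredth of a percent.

Unemployment rate after two months ≈ 11.84%.

With a fixed labor force, u_{t+1} = u_t + s·(1−u_t) − f·u_t = u_t·(1−s−f) + s.
Here 1−s−f = 0.773 and s = 0.021.
u_1 = 0.135800 × 0.773 + 0.021 = 0.125973.
u_2 = 0.125973 × 0.773 + 0.021 = 0.118377.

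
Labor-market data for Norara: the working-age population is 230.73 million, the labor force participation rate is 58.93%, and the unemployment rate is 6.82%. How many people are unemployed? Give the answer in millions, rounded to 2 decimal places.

About 9.27 million are unemployed.

Labor force = 0.5893 × 230.73 = 135.97 million.
Unemployed = 0.0682 × 135.97 ≈ 9.27 million.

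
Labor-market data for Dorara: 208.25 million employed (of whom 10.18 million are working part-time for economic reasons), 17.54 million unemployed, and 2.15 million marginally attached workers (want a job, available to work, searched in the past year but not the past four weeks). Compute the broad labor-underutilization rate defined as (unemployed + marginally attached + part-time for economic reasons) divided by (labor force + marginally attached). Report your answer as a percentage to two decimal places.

Labor force = 208.25 + 17.54 = 225.79 million.
Numerator = 17.54 + 2.15 + 10.18 = 29.87 million.
Denominator = 225.79 + 2.15 = 227.94 million.
Broad rate = 29.87 / 227.94 = 13.10%.

Broad underutilization rate ≈ 13.10%.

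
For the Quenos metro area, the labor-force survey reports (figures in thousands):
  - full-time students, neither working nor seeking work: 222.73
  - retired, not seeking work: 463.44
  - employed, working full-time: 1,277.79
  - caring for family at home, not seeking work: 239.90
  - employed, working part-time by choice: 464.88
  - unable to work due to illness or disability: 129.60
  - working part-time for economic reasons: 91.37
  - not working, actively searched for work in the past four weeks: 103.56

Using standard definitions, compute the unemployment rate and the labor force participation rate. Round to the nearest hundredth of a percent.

Employed = 1,277.79 + 464.88 + 91.37 = 1,834.04 thousand (anyone who worked, including part-time for economic reasons, counts as employed).
Unemployed = 103.56 thousand.
Labor force = 1,834.04 + 103.56 = 1,937.60 thousand.
Not in labor force = 222.73 + 463.44 + 239.90 + 129.60 = 1,055.67 thousand (those not working and not actively searching are outside the labor force).
Civilian working-age population = 1,937.60 + 1,055.67 = 2,993.27 thousand.
Unemployment rate = 103.56 / 1,937.60 = 5.34%.
Labor force participation rate = 1,937.60 / 2,993.27 = 64.73%.

Unemployment rate ≈ 5.34%; labor force participation rate ≈ 64.73%.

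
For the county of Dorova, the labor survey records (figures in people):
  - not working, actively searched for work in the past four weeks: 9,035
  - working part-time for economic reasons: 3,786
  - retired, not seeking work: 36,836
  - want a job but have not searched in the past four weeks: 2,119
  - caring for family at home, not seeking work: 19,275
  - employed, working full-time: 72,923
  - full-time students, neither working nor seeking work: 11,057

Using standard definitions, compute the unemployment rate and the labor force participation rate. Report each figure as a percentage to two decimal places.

Unemployment rate ≈ 10.54%; labor force participation rate ≈ 55.31%.

Employed = 3,786 + 72,923 = 76,709 (anyone who worked, including part-time for economic reasons, counts as employed).
Unemployed = 9,035.
Labor force = 76,709 + 9,035 = 85,744.
Not in labor force = 36,836 + 2,119 + 19,275 + 11,057 = 69,287 (those not working and not actively searching are outside the labor force — including those who want a job but have given up searching).
Civilian working-age population = 85,744 + 69,287 = 155,031.
Unemployment rate = 9,035 / 85,744 = 10.54%.
Labor force participation rate = 85,744 / 155,031 = 55.31%.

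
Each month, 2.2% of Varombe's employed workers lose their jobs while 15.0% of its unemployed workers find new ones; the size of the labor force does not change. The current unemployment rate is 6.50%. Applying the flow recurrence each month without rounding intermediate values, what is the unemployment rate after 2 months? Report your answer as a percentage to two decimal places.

Unemployment rate after two months ≈ 8.48%.

With a fixed labor force, u_{t+1} = u_t + s·(1−u_t) − f·u_t = u_t·(1−s−f) + s.
Here 1−s−f = 0.828 and s = 0.022.
u_1 = 0.065000 × 0.828 + 0.022 = 0.075820.
u_2 = 0.075820 × 0.828 + 0.022 = 0.084779.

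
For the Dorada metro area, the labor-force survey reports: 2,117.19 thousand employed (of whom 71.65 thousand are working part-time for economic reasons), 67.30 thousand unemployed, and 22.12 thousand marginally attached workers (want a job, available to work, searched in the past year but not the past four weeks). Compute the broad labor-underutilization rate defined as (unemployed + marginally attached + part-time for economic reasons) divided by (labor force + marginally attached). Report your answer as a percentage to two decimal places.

Labor force = 2,117.19 + 67.30 = 2,184.49 thousand.
Numerator = 67.30 + 22.12 + 71.65 = 161.07 thousand.
Denominator = 2,184.49 + 22.12 = 2,206.61 thousand.
Broad rate = 161.07 / 2,206.61 = 7.30%.

Broad underutilization rate ≈ 7.30%.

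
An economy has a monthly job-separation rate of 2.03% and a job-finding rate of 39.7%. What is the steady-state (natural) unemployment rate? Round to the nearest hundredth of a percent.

Steady-state unemployment rate ≈ 4.86%.

At steady state the flows balance: s·E = f·U, so U/(E+U) = s/(s+f).
u* = 2.03 / (2.03 + 39.7) = 2.03 / 41.73 = 4.86%.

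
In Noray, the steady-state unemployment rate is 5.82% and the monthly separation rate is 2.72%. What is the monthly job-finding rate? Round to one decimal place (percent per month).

Job-finding rate ≈ 44.0% per month.

From u* = s/(s+f): f = s·(1−u)/u.
f = 2.72 × (1 − 0.0582) / 0.0582 = 2.5617 / 0.0582 ≈ 44.0% per month.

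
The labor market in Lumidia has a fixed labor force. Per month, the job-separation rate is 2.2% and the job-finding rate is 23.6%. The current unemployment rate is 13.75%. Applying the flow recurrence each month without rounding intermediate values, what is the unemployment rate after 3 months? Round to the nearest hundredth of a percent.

Unemployment rate after three months ≈ 10.66%.

With a fixed labor force, u_{t+1} = u_t + s·(1−u_t) − f·u_t = u_t·(1−s−f) + s.
Here 1−s−f = 0.742 and s = 0.022.
u_1 = 0.137500 × 0.742 + 0.022 = 0.124025.
u_2 = 0.124025 × 0.742 + 0.022 = 0.114027.
u_3 = 0.114027 × 0.742 + 0.022 = 0.106608.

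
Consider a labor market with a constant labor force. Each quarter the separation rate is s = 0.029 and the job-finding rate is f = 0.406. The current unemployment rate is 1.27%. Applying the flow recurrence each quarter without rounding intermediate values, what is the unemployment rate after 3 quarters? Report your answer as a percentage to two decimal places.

With a fixed labor force, u_{t+1} = u_t + s·(1−u_t) − f·u_t = u_t·(1−s−f) + s.
Here 1−s−f = 0.565 and s = 0.029.
u_1 = 0.012700 × 0.565 + 0.029 = 0.036175.
u_2 = 0.036175 × 0.565 + 0.029 = 0.049439.
u_3 = 0.049439 × 0.565 + 0.029 = 0.056933.

Unemployment rate after three quarters ≈ 5.69%.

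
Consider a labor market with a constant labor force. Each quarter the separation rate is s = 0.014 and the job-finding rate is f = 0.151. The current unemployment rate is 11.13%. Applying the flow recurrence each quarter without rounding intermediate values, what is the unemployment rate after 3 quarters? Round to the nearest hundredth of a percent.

With a fixed labor force, u_{t+1} = u_t + s·(1−u_t) − f·u_t = u_t·(1−s−f) + s.
Here 1−s−f = 0.835 and s = 0.014.
u_1 = 0.111300 × 0.835 + 0.014 = 0.106935.
u_2 = 0.106935 × 0.835 + 0.014 = 0.103291.
u_3 = 0.103291 × 0.835 + 0.014 = 0.100248.

Unemployment rate after three quarters ≈ 10.02%.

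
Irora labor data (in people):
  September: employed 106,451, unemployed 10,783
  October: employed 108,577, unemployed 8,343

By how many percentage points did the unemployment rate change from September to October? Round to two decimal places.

The unemployment rate changed by −2.06 percentage points.

September: labor force = 106,451 + 10,783 = 117,234; u = 10,783/117,234 = 9.20%.
October: labor force = 108,577 + 8,343 = 116,920; u = 8,343/116,920 = 7.14%.
Change = 7.14% − 9.20% = −2.06 pp.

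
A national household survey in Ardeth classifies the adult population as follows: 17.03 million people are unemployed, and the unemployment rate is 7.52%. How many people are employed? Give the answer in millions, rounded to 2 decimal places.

About 209.43 million are employed.

Labor force = U / u = 17.03 / 0.0752 ≈ 226.46 million.
Employed = labor force − unemployed = 226.46 − 17.03 = 209.43 million.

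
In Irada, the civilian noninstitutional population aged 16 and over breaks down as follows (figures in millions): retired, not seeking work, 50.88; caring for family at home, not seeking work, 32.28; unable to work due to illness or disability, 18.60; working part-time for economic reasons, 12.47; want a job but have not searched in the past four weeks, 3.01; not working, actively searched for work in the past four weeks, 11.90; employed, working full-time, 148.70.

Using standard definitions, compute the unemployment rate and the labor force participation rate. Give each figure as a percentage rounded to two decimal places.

Employed = 12.47 + 148.70 = 161.17 million (anyone who worked, including part-time for economic reasons, counts as employed).
Unemployed = 11.90 million.
Labor force = 161.17 + 11.90 = 173.07 million.
Not in labor force = 50.88 + 32.28 + 18.60 + 3.01 = 104.77 million (those not working and not actively searching are outside the labor force — including those who want a job but have given up searching).
Civilian working-age population = 173.07 + 104.77 = 277.84 million.
Unemployment rate = 11.90 / 173.07 = 6.88%.
Labor force participation rate = 173.07 / 277.84 = 62.29%.

Unemployment rate ≈ 6.88%; labor force participation rate ≈ 62.29%.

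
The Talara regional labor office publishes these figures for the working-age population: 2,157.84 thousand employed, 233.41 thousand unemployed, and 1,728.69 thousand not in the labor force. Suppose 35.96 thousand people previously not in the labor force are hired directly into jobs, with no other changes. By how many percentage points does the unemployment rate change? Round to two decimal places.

Initially, labor force = 2,157.84 + 233.41 = 2,391.25 thousand, so u = 233.41/2,391.25 = 9.76%.
After the change, employed and labor force both rise by 35.96; unemployed unchanged → E = 2,193.80, U = 233.41, labor force = 2,427.21 thousand.
New unemployment rate = 233.41 / 2,427.21 = 9.62%.
Change = 9.62% − 9.76% = −0.14 percentage points.

The unemployment rate changes by −0.14 percentage points.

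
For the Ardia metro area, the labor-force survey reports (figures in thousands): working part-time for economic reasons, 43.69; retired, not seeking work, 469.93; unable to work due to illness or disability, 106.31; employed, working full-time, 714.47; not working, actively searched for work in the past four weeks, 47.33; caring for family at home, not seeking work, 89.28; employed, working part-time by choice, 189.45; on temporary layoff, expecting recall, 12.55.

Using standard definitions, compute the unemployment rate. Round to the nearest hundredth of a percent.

Unemployment rate ≈ 5.94%.

Employed = 43.69 + 714.47 + 189.45 = 947.61 thousand (anyone who worked, including part-time for economic reasons, counts as employed).
Unemployed = 47.33 + 12.55 = 59.88 thousand (jobless and actively searching, or on temporary layoff).
Labor force = 947.61 + 59.88 = 1,007.49 thousand.
Unemployment rate = 59.88 / 1,007.49 = 5.94%.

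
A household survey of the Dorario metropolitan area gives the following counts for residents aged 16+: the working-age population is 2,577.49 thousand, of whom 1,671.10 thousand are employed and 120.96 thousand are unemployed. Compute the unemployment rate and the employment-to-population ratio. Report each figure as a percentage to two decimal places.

Unemployment rate ≈ 6.75%; employment-population ratio ≈ 64.83%.

Labor force = employed + unemployed = 1,671.10 + 120.96 = 1,792.06 thousand.
Unemployment rate = 120.96 / 1,792.06 = 6.75%.
Employment-population ratio = 1,671.10 / 2,577.49 = 64.83%.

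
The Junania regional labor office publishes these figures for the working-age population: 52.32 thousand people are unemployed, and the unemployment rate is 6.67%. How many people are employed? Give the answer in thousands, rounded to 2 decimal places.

About 732.09 thousand are employed.

Labor force = U / u = 52.32 / 0.0667 ≈ 784.41 thousand.
Employed = labor force − unemployed = 784.41 − 52.32 = 732.09 thousand.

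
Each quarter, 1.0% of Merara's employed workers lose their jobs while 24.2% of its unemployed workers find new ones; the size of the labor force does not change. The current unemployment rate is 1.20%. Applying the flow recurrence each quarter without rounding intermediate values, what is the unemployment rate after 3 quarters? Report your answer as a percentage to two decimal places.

Unemployment rate after three quarters ≈ 2.81%.

With a fixed labor force, u_{t+1} = u_t + s·(1−u_t) − f·u_t = u_t·(1−s−f) + s.
Here 1−s−f = 0.748 and s = 0.010.
u_1 = 0.012000 × 0.748 + 0.010 = 0.018976.
u_2 = 0.018976 × 0.748 + 0.010 = 0.024194.
u_3 = 0.024194 × 0.748 + 0.010 = 0.028097.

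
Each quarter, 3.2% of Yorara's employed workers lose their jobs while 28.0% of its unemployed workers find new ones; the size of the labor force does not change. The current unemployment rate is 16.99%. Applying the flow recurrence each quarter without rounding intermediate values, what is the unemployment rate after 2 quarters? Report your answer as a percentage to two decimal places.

Unemployment rate after two quarters ≈ 13.44%.

With a fixed labor force, u_{t+1} = u_t + s·(1−u_t) − f·u_t = u_t·(1−s−f) + s.
Here 1−s−f = 0.688 and s = 0.032.
u_1 = 0.169900 × 0.688 + 0.032 = 0.148891.
u_2 = 0.148891 × 0.688 + 0.032 = 0.134437.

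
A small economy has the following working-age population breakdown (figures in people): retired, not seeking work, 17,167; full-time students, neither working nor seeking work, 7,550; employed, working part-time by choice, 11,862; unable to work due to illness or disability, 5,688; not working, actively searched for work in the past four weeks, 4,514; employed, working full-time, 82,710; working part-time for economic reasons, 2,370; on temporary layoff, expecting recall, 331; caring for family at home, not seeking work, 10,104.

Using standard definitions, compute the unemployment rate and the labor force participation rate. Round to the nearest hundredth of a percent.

Unemployment rate ≈ 4.76%; labor force participation rate ≈ 71.53%.

Employed = 11,862 + 82,710 + 2,370 = 96,942 (anyone who worked, including part-time for economic reasons, counts as employed).
Unemployed = 4,514 + 331 = 4,845 (jobless and actively searching, or on temporary layoff).
Labor force = 96,942 + 4,845 = 101,787.
Not in labor force = 17,167 + 7,550 + 5,688 + 10,104 = 40,509 (those not working and not actively searching are outside the labor force).
Civilian working-age population = 101,787 + 40,509 = 142,296.
Unemployment rate = 4,845 / 101,787 = 4.76%.
Labor force participation rate = 101,787 / 142,296 = 71.53%.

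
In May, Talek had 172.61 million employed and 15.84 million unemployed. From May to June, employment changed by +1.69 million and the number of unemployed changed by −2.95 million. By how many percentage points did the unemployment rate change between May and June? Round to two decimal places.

May: labor force = 172.61 + 15.84 = 188.45; u = 15.84/188.45 = 8.41%.
June: labor force = 174.30 + 12.89 = 187.19; u = 12.89/187.19 = 6.89%.
Change = 6.89% − 8.41% = −1.52 pp.

The unemployment rate changed by −1.52 percentage points.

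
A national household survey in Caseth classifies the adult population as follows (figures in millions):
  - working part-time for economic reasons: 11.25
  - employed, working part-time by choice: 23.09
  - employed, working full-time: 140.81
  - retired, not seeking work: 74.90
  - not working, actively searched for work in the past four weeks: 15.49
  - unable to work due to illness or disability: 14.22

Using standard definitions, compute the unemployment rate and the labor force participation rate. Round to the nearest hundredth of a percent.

Employed = 11.25 + 23.09 + 140.81 = 175.15 million (anyone who worked, including part-time for economic reasons, counts as employed).
Unemployed = 15.49 million.
Labor force = 175.15 + 15.49 = 190.64 million.
Not in labor force = 74.90 + 14.22 = 89.12 million (those not working and not actively searching are outside the labor force).
Civilian working-age population = 190.64 + 89.12 = 279.76 million.
Unemployment rate = 15.49 / 190.64 = 8.13%.
Labor force participation rate = 190.64 / 279.76 = 68.14%.

Unemployment rate ≈ 8.13%; labor force participation rate ≈ 68.14%.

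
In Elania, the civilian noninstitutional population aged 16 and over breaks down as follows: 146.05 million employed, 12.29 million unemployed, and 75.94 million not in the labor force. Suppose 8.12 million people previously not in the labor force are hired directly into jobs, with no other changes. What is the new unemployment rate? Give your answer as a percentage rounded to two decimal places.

Initially, labor force = 146.05 + 12.29 = 158.34 million, so u = 12.29/158.34 = 7.76%.
After the change, employed and labor force both rise by 8.12; unemployed unchanged → E = 154.17, U = 12.29, labor force = 166.46 million.
New unemployment rate = 12.29 / 166.46 = 7.38%.

New unemployment rate ≈ 7.38%.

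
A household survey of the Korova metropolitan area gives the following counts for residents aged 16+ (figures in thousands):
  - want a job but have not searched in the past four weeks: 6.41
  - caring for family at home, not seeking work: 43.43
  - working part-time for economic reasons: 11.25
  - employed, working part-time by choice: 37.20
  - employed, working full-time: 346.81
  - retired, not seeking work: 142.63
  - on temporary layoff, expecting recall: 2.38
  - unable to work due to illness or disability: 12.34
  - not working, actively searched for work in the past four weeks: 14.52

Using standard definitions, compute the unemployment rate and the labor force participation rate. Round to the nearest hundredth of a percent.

Unemployment rate ≈ 4.10%; labor force participation rate ≈ 66.80%.

Employed = 11.25 + 37.20 + 346.81 = 395.26 thousand (anyone who worked, including part-time for economic reasons, counts as employed).
Unemployed = 2.38 + 14.52 = 16.90 thousand (jobless and actively searching, or on temporary layoff).
Labor force = 395.26 + 16.90 = 412.16 thousand.
Not in labor force = 6.41 + 43.43 + 142.63 + 12.34 = 204.81 thousand (those not working and not actively searching are outside the labor force — including those who want a job but have given up searching).
Civilian working-age population = 412.16 + 204.81 = 616.97 thousand.
Unemployment rate = 16.90 / 412.16 = 4.10%.
Labor force participation rate = 412.16 / 616.97 = 66.80%.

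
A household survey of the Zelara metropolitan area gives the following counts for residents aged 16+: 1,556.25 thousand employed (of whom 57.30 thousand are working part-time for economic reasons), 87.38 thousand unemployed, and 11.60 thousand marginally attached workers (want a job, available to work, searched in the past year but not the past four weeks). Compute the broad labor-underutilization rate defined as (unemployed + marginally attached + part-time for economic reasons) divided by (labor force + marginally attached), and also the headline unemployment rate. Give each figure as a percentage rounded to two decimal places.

Labor force = 1,556.25 + 87.38 = 1,643.63 thousand.
Numerator = 87.38 + 11.60 + 57.30 = 156.28 thousand.
Denominator = 1,643.63 + 11.60 = 1,655.23 thousand.
Broad rate = 156.28 / 1,655.23 = 9.44%.
Headline unemployment rate = 87.38 / 1,643.63 = 5.32%.

Broad underutilization rate ≈ 9.44%; headline unemployment rate ≈ 5.32%.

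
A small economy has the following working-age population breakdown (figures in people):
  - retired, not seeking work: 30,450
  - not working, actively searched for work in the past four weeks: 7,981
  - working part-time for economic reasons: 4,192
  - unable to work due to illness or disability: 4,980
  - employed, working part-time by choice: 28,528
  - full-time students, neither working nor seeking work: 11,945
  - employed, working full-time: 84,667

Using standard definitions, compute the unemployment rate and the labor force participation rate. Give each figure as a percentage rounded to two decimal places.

Employed = 4,192 + 28,528 + 84,667 = 117,387 (anyone who worked, including part-time for economic reasons, counts as employed).
Unemployed = 7,981.
Labor force = 117,387 + 7,981 = 125,368.
Not in labor force = 30,450 + 4,980 + 11,945 = 47,375 (those not working and not actively searching are outside the labor force).
Civilian working-age population = 125,368 + 47,375 = 172,743.
Unemployment rate = 7,981 / 125,368 = 6.37%.
Labor force participation rate = 125,368 / 172,743 = 72.57%.

Unemployment rate ≈ 6.37%; labor force participation rate ≈ 72.57%.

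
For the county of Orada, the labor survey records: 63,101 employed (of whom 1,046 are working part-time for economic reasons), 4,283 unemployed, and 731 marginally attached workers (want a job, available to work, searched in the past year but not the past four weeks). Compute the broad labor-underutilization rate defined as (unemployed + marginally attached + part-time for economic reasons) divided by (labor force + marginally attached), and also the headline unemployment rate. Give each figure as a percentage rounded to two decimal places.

Broad underutilization rate ≈ 8.90%; headline unemployment rate ≈ 6.36%.

Labor force = 63,101 + 4,283 = 67,384.
Numerator = 4,283 + 731 + 1,046 = 6,060.
Denominator = 67,384 + 731 = 68,115.
Broad rate = 6,060 / 68,115 = 8.90%.
Headline unemployment rate = 4,283 / 67,384 = 6.36%.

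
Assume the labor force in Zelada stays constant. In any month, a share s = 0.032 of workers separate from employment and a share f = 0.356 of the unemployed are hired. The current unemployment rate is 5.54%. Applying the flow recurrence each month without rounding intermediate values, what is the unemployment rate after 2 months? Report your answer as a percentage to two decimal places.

With a fixed labor force, u_{t+1} = u_t + s·(1−u_t) − f·u_t = u_t·(1−s−f) + s.
Here 1−s−f = 0.612 and s = 0.032.
u_1 = 0.055400 × 0.612 + 0.032 = 0.065905.
u_2 = 0.065905 × 0.612 + 0.032 = 0.072334.

Unemployment rate after two months ≈ 7.23%.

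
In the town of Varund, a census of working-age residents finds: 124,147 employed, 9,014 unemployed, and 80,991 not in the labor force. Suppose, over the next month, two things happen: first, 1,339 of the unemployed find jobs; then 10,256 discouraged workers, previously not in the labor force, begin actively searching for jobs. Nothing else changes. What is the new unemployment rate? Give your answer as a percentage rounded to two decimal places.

New unemployment rate ≈ 12.50%.

Initially, labor force = 124,147 + 9,014 = 133,161, so u = 9,014/133,161 = 6.77%.
After the first change, unemployed falls and employed rises by 1,339; labor force unchanged → E = 125,486, U = 7,675, labor force = 133,161.
After the second change, unemployed and labor force both rise by 10,256 → E = 125,486, U = 17,931, labor force = 143,417.
New unemployment rate = 17,931 / 143,417 = 12.50%.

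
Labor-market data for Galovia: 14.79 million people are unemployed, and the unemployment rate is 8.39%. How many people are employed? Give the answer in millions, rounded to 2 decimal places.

About 161.49 million are employed.

Labor force = U / u = 14.79 / 0.0839 ≈ 176.28 million.
Employed = labor force − unemployed = 176.28 − 14.79 = 161.49 million.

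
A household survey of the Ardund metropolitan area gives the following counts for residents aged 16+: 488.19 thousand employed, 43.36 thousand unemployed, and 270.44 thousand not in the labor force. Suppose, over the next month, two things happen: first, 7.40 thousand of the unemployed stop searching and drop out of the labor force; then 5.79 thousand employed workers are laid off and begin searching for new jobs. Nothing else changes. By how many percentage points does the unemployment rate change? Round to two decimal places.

The unemployment rate changes by −0.19 percentage points.

Initially, labor force = 488.19 + 43.36 = 531.55 thousand, so u = 43.36/531.55 = 8.16%.
After the first change, unemployed and labor force both fall by 7.40 → E = 488.19, U = 35.96, labor force = 524.15 thousand.
After the second change, employed falls and unemployed rises by 5.79; labor force unchanged → E = 482.40, U = 41.75, labor force = 524.15 thousand.
New unemployment rate = 41.75 / 524.15 = 7.97%.
Change = 7.97% − 8.16% = −0.19 percentage points.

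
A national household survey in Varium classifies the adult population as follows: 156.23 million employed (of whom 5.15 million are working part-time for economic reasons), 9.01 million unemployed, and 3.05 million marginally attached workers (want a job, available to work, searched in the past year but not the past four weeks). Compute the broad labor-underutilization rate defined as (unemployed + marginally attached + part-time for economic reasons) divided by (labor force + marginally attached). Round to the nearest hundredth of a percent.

Labor force = 156.23 + 9.01 = 165.24 million.
Numerator = 9.01 + 3.05 + 5.15 = 17.21 million.
Denominator = 165.24 + 3.05 = 168.29 million.
Broad rate = 17.21 / 168.29 = 10.23%.

Broad underutilization rate ≈ 10.23%.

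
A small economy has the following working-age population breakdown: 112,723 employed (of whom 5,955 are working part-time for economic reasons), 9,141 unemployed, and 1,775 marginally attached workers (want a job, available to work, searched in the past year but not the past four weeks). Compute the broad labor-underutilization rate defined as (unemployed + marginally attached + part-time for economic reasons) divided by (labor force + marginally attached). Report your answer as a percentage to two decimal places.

Broad underutilization rate ≈ 13.65%.

Labor force = 112,723 + 9,141 = 121,864.
Numerator = 9,141 + 1,775 + 5,955 = 16,871.
Denominator = 121,864 + 1,775 = 123,639.
Broad rate = 16,871 / 123,639 = 13.65%.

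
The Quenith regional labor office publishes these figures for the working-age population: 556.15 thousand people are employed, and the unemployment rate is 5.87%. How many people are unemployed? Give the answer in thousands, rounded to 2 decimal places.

About 34.68 thousand are unemployed.

Let U be the number unemployed. The labor force is E + U, and U/(E+U) = 0.0587.
So U = 0.0587 × 556.15 / (1 − 0.0587) = 32.6460 / 0.9413 ≈ 34.68 thousand.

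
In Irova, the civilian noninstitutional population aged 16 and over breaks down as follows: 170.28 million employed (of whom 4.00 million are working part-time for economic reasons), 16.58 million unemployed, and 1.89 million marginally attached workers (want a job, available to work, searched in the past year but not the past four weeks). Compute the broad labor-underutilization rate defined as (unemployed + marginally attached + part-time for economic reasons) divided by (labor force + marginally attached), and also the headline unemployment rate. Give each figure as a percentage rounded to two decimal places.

Labor force = 170.28 + 16.58 = 186.86 million.
Numerator = 16.58 + 1.89 + 4.00 = 22.47 million.
Denominator = 186.86 + 1.89 = 188.75 million.
Broad rate = 22.47 / 188.75 = 11.90%.
Headline unemployment rate = 16.58 / 186.86 = 8.87%.

Broad underutilization rate ≈ 11.90%; headline unemployment rate ≈ 8.87%.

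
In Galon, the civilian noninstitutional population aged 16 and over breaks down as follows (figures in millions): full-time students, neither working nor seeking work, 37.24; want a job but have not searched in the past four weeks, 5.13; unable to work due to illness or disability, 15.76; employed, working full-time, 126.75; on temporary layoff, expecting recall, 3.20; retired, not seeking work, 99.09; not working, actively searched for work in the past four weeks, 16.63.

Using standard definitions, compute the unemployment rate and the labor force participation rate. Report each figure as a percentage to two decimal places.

Unemployment rate ≈ 13.53%; labor force participation rate ≈ 48.25%.

Employed = 126.75 million.
Unemployed = 3.20 + 16.63 = 19.83 million (jobless and actively searching, or on temporary layoff).
Labor force = 126.75 + 19.83 = 146.58 million.
Not in labor force = 37.24 + 5.13 + 15.76 + 99.09 = 157.22 million (those not working and not actively searching are outside the labor force — including those who want a job but have given up searching).
Civilian working-age population = 146.58 + 157.22 = 303.80 million.
Unemployment rate = 19.83 / 146.58 = 13.53%.
Labor force participation rate = 146.58 / 303.80 = 48.25%.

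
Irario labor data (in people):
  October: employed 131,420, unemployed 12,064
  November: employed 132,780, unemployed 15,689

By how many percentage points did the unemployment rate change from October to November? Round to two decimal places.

October: labor force = 131,420 + 12,064 = 143,484; u = 12,064/143,484 = 8.41%.
November: labor force = 132,780 + 15,689 = 148,469; u = 15,689/148,469 = 10.57%.
Change = 10.57% − 8.41% = +2.16 pp.

The unemployment rate changed by +2.16 percentage points.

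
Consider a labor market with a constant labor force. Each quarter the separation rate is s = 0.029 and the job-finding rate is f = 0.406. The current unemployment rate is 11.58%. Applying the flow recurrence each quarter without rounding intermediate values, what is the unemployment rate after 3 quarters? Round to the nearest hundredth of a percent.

Unemployment rate after three quarters ≈ 7.55%.

With a fixed labor force, u_{t+1} = u_t + s·(1−u_t) − f·u_t = u_t·(1−s−f) + s.
Here 1−s−f = 0.565 and s = 0.029.
u_1 = 0.115800 × 0.565 + 0.029 = 0.094427.
u_2 = 0.094427 × 0.565 + 0.029 = 0.082351.
u_3 = 0.082351 × 0.565 + 0.029 = 0.075528.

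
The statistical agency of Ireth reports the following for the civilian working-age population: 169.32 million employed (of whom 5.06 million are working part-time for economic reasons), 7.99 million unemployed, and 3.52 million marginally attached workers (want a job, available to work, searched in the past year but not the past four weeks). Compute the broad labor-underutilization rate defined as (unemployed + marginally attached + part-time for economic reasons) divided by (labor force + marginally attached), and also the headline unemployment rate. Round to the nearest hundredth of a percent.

Labor force = 169.32 + 7.99 = 177.31 million.
Numerator = 7.99 + 3.52 + 5.06 = 16.57 million.
Denominator = 177.31 + 3.52 = 180.83 million.
Broad rate = 16.57 / 180.83 = 9.16%.
Headline unemployment rate = 7.99 / 177.31 = 4.51%.

Broad underutilization rate ≈ 9.16%; headline unemployment rate ≈ 4.51%.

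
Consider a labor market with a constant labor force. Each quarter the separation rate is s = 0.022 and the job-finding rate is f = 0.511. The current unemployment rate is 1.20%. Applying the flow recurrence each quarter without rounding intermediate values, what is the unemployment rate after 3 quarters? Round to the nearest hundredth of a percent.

With a fixed labor force, u_{t+1} = u_t + s·(1−u_t) − f·u_t = u_t·(1−s−f) + s.
Here 1−s−f = 0.467 and s = 0.022.
u_1 = 0.012000 × 0.467 + 0.022 = 0.027604.
u_2 = 0.027604 × 0.467 + 0.022 = 0.034891.
u_3 = 0.034891 × 0.467 + 0.022 = 0.038294.

Unemployment rate after three quarters ≈ 3.83%.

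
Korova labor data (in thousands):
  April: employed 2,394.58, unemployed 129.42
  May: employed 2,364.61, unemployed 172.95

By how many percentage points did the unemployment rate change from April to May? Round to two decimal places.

April: labor force = 2,394.58 + 129.42 = 2,524.00; u = 129.42/2,524.00 = 5.13%.
May: labor force = 2,364.61 + 172.95 = 2,537.56; u = 172.95/2,537.56 = 6.82%.
Change = 6.82% − 5.13% = +1.69 pp.

The unemployment rate changed by +1.69 percentage points.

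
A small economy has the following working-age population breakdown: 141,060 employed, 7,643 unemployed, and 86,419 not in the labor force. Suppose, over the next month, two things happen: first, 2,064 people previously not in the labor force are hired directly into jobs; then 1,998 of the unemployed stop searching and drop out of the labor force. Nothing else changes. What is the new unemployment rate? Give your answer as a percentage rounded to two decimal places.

Initially, labor force = 141,060 + 7,643 = 148,703, so u = 7,643/148,703 = 5.14%.
After the first change, employed and labor force both rise by 2,064; unemployed unchanged → E = 143,124, U = 7,643, labor force = 150,767.
After the second change, unemployed and labor force both fall by 1,998 → E = 143,124, U = 5,645, labor force = 148,769.
New unemployment rate = 5,645 / 148,769 = 3.79%.

New unemployment rate ≈ 3.79%.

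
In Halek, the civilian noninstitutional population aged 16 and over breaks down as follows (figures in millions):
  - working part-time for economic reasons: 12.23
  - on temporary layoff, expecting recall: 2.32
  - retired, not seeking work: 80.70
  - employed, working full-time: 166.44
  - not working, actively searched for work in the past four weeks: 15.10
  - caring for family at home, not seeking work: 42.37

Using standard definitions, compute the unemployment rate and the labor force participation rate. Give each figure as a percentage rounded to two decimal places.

Employed = 12.23 + 166.44 = 178.67 million (anyone who worked, including part-time for economic reasons, counts as employed).
Unemployed = 2.32 + 15.10 = 17.42 million (jobless and actively searching, or on temporary layoff).
Labor force = 178.67 + 17.42 = 196.09 million.
Not in labor force = 80.70 + 42.37 = 123.07 million (those not working and not actively searching are outside the labor force).
Civilian working-age population = 196.09 + 123.07 = 319.16 million.
Unemployment rate = 17.42 / 196.09 = 8.88%.
Labor force participation rate = 196.09 / 319.16 = 61.44%.

Unemployment rate ≈ 8.88%; labor force participation rate ≈ 61.44%.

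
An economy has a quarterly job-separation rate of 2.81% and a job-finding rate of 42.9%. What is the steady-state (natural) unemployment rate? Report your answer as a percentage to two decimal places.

Steady-state unemployment rate ≈ 6.15%.

At steady state the flows balance: s·E = f·U, so U/(E+U) = s/(s+f).
u* = 2.81 / (2.81 + 42.9) = 2.81 / 45.71 = 6.15%.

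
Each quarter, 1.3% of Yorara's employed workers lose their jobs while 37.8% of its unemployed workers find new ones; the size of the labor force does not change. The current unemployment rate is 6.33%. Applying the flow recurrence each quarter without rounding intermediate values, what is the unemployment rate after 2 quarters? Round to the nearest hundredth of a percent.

Unemployment rate after two quarters ≈ 4.44%.

With a fixed labor force, u_{t+1} = u_t + s·(1−u_t) − f·u_t = u_t·(1−s−f) + s.
Here 1−s−f = 0.609 and s = 0.013.
u_1 = 0.063300 × 0.609 + 0.013 = 0.051550.
u_2 = 0.051550 × 0.609 + 0.013 = 0.044394.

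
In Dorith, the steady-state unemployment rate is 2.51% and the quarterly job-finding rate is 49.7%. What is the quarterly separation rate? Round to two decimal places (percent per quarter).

Separation rate ≈ 1.28% per quarter.

From u* = s/(s+f): s = u·f/(1−u).
s = 0.0251 × 49.7 / (1 − 0.0251) = 1.2475 / 0.9749 ≈ 1.28% per quarter.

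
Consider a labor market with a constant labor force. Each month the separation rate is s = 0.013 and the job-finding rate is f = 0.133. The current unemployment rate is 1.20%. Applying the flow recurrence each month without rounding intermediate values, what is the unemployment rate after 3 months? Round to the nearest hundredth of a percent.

With a fixed labor force, u_{t+1} = u_t + s·(1−u_t) − f·u_t = u_t·(1−s−f) + s.
Here 1−s−f = 0.854 and s = 0.013.
u_1 = 0.012000 × 0.854 + 0.013 = 0.023248.
u_2 = 0.023248 × 0.854 + 0.013 = 0.032854.
u_3 = 0.032854 × 0.854 + 0.013 = 0.041057.

Unemployment rate after three months ≈ 4.11%.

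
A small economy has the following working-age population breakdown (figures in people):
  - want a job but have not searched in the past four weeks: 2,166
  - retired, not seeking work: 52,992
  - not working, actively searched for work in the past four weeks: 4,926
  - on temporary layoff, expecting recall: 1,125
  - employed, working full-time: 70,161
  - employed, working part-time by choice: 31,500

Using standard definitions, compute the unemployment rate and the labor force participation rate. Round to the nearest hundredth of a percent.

Employed = 70,161 + 31,500 = 101,661.
Unemployed = 4,926 + 1,125 = 6,051 (jobless and actively searching, or on temporary layoff).
Labor force = 101,661 + 6,051 = 107,712.
Not in labor force = 2,166 + 52,992 = 55,158 (those not working and not actively searching are outside the labor force — including those who want a job but have given up searching).
Civilian working-age population = 107,712 + 55,158 = 162,870.
Unemployment rate = 6,051 / 107,712 = 5.62%.
Labor force participation rate = 107,712 / 162,870 = 66.13%.

Unemployment rate ≈ 5.62%; labor force participation rate ≈ 66.13%.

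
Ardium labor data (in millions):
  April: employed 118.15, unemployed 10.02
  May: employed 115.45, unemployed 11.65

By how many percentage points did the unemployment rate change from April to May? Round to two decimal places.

The unemployment rate changed by +1.35 percentage points.

April: labor force = 118.15 + 10.02 = 128.17; u = 10.02/128.17 = 7.82%.
May: labor force = 115.45 + 11.65 = 127.10; u = 11.65/127.10 = 9.17%.
Change = 9.17% − 7.82% = +1.35 pp.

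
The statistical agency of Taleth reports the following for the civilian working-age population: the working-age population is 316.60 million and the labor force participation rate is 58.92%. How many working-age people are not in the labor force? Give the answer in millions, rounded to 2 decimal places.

About 130.06 million are not in the labor force.

Share not in the labor force = 1 − 0.5892 = 0.4108.
Not in labor force = 0.4108 × 316.60 ≈ 130.06 million.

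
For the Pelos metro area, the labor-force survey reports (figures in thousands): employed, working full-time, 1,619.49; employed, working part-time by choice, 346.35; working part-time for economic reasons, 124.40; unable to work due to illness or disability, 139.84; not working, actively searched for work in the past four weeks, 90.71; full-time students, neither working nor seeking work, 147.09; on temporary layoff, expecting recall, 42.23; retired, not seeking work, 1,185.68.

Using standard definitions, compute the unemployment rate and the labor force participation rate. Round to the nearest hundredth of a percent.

Employed = 1,619.49 + 346.35 + 124.40 = 2,090.24 thousand (anyone who worked, including part-time for economic reasons, counts as employed).
Unemployed = 90.71 + 42.23 = 132.94 thousand (jobless and actively searching, or on temporary layoff).
Labor force = 2,090.24 + 132.94 = 2,223.18 thousand.
Not in labor force = 139.84 + 147.09 + 1,185.68 = 1,472.61 thousand (those not working and not actively searching are outside the labor force).
Civilian working-age population = 2,223.18 + 1,472.61 = 3,695.79 thousand.
Unemployment rate = 132.94 / 2,223.18 = 5.98%.
Labor force participation rate = 2,223.18 / 3,695.79 = 60.15%.

Unemployment rate ≈ 5.98%; labor force participation rate ≈ 60.15%.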